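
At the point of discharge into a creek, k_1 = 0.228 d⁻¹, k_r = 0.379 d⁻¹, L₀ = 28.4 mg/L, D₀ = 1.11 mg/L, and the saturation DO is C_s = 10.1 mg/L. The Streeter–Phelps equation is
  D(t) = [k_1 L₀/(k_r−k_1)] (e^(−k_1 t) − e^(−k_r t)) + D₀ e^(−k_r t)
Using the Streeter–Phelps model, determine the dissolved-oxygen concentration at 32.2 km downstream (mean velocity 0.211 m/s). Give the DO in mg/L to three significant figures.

Travel time t = x/v = 32.2 km / (0.211 m/s) = 32200 m / 0.211 m/s = 152600 s = 1.766 d.
k_1 L₀/(k_r−k_1) = 0.228×28.4/(0.379−0.228) = 6.475/0.1510 = 42.88 mg/L.
e^(−k_1 t) = e^(−0.228×1.766) = 0.6685; e^(−k_r t) = e^(−0.379×1.766) = 0.5120.
D = 42.88 × (0.6685 − 0.5120) + 1.11 × 0.5120 = 6.711 + 0.5683 = 7.279 mg/L.
DO = C_s − D = 10.1 − 7.279 = 2.821 mg/L.

DO ≈ 2.82 mg/L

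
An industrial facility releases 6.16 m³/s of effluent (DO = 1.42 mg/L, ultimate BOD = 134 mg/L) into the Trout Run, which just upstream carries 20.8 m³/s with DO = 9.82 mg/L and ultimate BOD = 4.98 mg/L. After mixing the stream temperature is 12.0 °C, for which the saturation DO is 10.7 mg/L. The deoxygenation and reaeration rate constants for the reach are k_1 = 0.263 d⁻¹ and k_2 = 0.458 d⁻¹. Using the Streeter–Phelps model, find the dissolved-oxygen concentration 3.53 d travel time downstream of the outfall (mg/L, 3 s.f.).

DO ≈ 1.00 mg/L

Mixed DO = (20.8×9.82 + 6.16×1.42)/(20.8+6.16) = 213.0/26.96 = 7.901 mg/L.
Mixed L₀ = (20.8×4.98 + 6.16×134)/(26.96) = 929.0/26.96 = 34.46 mg/L.
Initial deficit D₀ = C_s − DO₀ = 10.7 − 7.901 = 2.799 mg/L.
D(3.53) = [0.263×34.46/(0.458−0.263)](e^(−0.263×3.53) − e^(−0.458×3.53)) + 2.799 e^(−0.458×3.53)
= 46.48 × (0.3952 − 0.1985) + 2.799 × 0.1985 = 9.695 mg/L.
DO = 10.7 − 9.695 = 1.005 mg/L.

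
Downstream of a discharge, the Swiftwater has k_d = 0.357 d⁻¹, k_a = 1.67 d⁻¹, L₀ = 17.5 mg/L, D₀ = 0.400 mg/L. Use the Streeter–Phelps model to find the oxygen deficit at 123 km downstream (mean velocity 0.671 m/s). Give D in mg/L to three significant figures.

Travel time t = x/v = 123 km / (0.671 m/s) = 123000 m / 0.671 m/s = 183300 s = 2.122 d.
k_d L₀/(k_a−k_d) = 0.357×17.5/(1.67−0.357) = 6.247/1.313 = 4.758 mg/L.
e^(−k_d t) = e^(−0.357×2.122) = 0.4689; e^(−k_a t) = e^(−1.67×2.122) = 0.02892.
D = 4.758 × (0.4689 − 0.02892) + 0.400 × 0.02892 = 2.093 + 0.01157 = 2.105 mg/L.

D ≈ 2.10 mg/L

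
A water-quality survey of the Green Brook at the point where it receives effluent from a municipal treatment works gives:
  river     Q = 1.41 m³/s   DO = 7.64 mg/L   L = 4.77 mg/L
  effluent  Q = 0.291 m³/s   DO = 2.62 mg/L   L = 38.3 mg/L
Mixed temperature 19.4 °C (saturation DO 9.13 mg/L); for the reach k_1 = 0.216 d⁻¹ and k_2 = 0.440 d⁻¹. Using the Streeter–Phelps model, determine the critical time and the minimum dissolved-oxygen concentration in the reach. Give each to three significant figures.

Mixed DO = (1.41×7.64 + 0.291×2.62)/(1.41+0.291) = 11.53/1.701 = 6.781 mg/L.
Mixed L₀ = (1.41×4.77 + 0.291×38.3)/(1.701) = 17.87/1.701 = 10.51 mg/L.
Initial deficit D₀ = C_s − DO₀ = 9.13 − 6.781 = 2.349 mg/L.
t_c = (1/0.2240) ln[(0.440/0.216)(1 − 2.349×0.2240/(0.216×10.51))] = 4.464 × ln(1.565) = 1.999 d.
D_c = (0.216/0.440) × 10.51 × e^(−0.216×1.999) = 0.4909 × 10.51 × 0.6494 = 3.349 mg/L.
Minimum DO = 9.13 − 3.349 = 5.781 mg/L.

t_c ≈ 2.00 d; minimum DO ≈ 5.78 mg/L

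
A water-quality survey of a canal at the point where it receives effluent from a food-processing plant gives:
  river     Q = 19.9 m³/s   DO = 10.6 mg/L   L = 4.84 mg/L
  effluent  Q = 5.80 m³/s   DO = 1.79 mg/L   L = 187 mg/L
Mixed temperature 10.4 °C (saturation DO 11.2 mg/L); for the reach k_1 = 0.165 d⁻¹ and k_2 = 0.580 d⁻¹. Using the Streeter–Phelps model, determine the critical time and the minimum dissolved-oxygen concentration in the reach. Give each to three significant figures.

Mixed DO = (19.9×10.6 + 5.80×1.79)/(19.9+5.80) = 221.3/25.70 = 8.612 mg/L.
Mixed L₀ = (19.9×4.84 + 5.80×187)/(25.70) = 1181/25.70 = 45.95 mg/L.
Initial deficit D₀ = C_s − DO₀ = 11.2 − 8.612 = 2.588 mg/L.
t_c = (1/0.4150) ln[(0.580/0.165)(1 − 2.588×0.4150/(0.165×45.95))] = 2.410 × ln(3.017) = 2.661 d.
D_c = (0.165/0.580) × 45.95 × e^(−0.165×2.661) = 0.2845 × 45.95 × 0.6446 = 8.427 mg/L.
Minimum DO = 11.2 − 8.427 = 2.773 mg/L.

t_c ≈ 2.66 d; minimum DO ≈ 2.77 mg/L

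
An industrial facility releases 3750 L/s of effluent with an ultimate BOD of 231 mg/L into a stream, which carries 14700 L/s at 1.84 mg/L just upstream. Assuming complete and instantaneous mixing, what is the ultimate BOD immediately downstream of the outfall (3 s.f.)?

Flow-weighted mixing: C = (Q_r C_r + Q_w C_w)/(Q_r + Q_w)
= (14700×1.84 + 3750×231)/(14700 + 3750) = 893300/18450 = 48.42 mg/L.

48.4 mg/L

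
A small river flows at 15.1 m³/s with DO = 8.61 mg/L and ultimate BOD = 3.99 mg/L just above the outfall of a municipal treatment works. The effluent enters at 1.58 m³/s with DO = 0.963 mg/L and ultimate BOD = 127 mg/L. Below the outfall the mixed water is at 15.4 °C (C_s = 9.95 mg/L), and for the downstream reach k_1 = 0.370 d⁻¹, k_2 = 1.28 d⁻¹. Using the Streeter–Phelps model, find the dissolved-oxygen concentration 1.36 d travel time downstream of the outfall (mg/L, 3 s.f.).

Mixed DO = (15.1×8.61 + 1.58×0.963)/(15.1+1.58) = 131.5/16.68 = 7.886 mg/L.
Mixed L₀ = (15.1×3.99 + 1.58×127)/(16.68) = 260.9/16.68 = 15.64 mg/L.
Initial deficit D₀ = C_s − DO₀ = 9.95 − 7.886 = 2.064 mg/L.
D(1.36) = [0.370×15.64/(1.28−0.370)](e^(−0.370×1.36) − e^(−1.28×1.36)) + 2.064 e^(−1.28×1.36)
= 6.360 × (0.6046 − 0.1754) + 2.064 × 0.1754 = 3.092 mg/L.
DO = 9.95 − 3.092 = 6.858 mg/L.

DO ≈ 6.86 mg/L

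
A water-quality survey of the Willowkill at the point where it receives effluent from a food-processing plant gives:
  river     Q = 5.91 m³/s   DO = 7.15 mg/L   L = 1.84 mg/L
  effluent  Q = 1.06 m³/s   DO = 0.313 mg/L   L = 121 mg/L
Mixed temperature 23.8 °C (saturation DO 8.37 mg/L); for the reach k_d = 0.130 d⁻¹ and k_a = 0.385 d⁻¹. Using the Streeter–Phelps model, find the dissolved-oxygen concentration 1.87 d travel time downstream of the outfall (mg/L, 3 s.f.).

DO ≈ 4.24 mg/L

Mixed DO = (5.91×7.15 + 1.06×0.313)/(5.91+1.06) = 42.59/6.970 = 6.110 mg/L.
Mixed L₀ = (5.91×1.84 + 1.06×121)/(6.970) = 139.1/6.970 = 19.96 mg/L.
Initial deficit D₀ = C_s − DO₀ = 8.37 − 6.110 = 2.260 mg/L.
D(1.87) = [0.130×19.96/(0.385−0.130)](e^(−0.130×1.87) − e^(−0.385×1.87)) + 2.260 e^(−0.385×1.87)
= 10.18 × (0.7842 − 0.4868) + 2.260 × 0.4868 = 4.127 mg/L.
DO = 8.37 − 4.127 = 4.243 mg/L.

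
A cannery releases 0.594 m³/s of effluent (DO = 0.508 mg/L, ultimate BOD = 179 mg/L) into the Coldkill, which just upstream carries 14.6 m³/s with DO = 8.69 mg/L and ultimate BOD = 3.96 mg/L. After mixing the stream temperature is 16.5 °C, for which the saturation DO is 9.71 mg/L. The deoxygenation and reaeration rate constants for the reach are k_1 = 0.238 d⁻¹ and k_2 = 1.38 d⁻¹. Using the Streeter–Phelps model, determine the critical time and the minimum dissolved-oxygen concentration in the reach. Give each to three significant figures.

t_c ≈ 0.747 d; minimum DO ≈ 8.15 mg/L

Mixed DO = (14.6×8.69 + 0.594×0.508)/(14.6+0.594) = 127.2/15.19 = 8.370 mg/L.
Mixed L₀ = (14.6×3.96 + 0.594×179)/(15.19) = 164.1/15.19 = 10.80 mg/L.
Initial deficit D₀ = C_s − DO₀ = 9.71 − 8.370 = 1.340 mg/L.
t_c = (1/1.142) ln[(1.38/0.238)(1 − 1.340×1.142/(0.238×10.80))] = 0.8757 × ln(2.348) = 0.7473 d.
D_c = (0.238/1.38) × 10.80 × e^(−0.238×0.7473) = 0.1725 × 10.80 × 0.8371 = 1.560 mg/L.
Minimum DO = 9.71 − 1.560 = 8.150 mg/L.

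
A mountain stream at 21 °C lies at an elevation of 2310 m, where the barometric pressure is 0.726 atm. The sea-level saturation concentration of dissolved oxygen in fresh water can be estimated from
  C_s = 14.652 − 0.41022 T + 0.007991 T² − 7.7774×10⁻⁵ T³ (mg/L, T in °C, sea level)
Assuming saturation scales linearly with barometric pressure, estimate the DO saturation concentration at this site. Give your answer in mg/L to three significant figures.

At sea level: C_s = 14.652 − 0.41022×21 + 0.007991×21² − 7.7774×10⁻⁵×21³ = 8.841 mg/L.
Pressure correction: C_s' = 8.841 × 0.726 = 6.419 mg/L.

C_s ≈ 6.42 mg/L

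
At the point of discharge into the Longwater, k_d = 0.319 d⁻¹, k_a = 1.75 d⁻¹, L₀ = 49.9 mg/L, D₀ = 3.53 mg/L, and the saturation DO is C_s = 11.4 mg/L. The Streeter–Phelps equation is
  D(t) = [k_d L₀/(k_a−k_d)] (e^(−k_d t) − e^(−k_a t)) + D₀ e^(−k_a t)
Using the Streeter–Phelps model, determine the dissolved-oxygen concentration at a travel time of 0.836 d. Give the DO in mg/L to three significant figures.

k_d L₀/(k_a−k_d) = 0.319×49.9/(1.75−0.319) = 15.92/1.431 = 11.12 mg/L.
e^(−k_d t) = e^(−0.319×0.8360) = 0.7659; e^(−k_a t) = e^(−1.75×0.8360) = 0.2315.
D = 11.12 × (0.7659 − 0.2315) + 3.53 × 0.2315 = 5.944 + 0.8173 = 6.762 mg/L.
DO = C_s − D = 11.4 − 6.762 = 4.638 mg/L.

DO ≈ 4.64 mg/L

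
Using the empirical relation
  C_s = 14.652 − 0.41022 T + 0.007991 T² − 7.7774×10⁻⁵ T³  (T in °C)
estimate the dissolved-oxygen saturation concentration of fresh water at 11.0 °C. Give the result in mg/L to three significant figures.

C_s = 14.652 − 0.41022×11.0 + 0.007991×11.0² − 7.7774×10⁻⁵×11.0³ = 11.00 mg/L.

C_s ≈ 11.0 mg/L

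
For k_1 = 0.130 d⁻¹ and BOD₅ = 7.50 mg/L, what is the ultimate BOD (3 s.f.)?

BOD₅ = L₀(1 − e^(−5k_1)) ⇒ L₀ = BOD₅ / (1 − e^(−5×0.130))
= 7.50 / (1 − 0.5220) = 7.50 / 0.4780 = 15.69 mg/L.

L₀ ≈ 15.7 mg/L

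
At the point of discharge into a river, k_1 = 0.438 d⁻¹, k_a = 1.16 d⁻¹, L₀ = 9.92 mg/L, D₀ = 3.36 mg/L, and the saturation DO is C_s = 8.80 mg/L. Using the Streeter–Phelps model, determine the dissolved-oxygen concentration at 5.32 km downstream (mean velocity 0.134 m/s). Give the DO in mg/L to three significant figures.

Travel time t = x/v = 5.32 km / (0.134 m/s) = 5320 m / 0.134 m/s = 39700 s = 0.4595 d.
k_1 L₀/(k_a−k_1) = 0.438×9.92/(1.16−0.438) = 4.345/0.7220 = 6.018 mg/L.
e^(−k_1 t) = e^(−0.438×0.4595) = 0.8177; e^(−k_a t) = e^(−1.16×0.4595) = 0.5868.
D = 6.018 × (0.8177 − 0.5868) + 3.36 × 0.5868 = 1.389 + 1.972 = 3.361 mg/L.
DO = C_s − D = 8.80 − 3.361 = 5.439 mg/L.

DO ≈ 5.44 mg/L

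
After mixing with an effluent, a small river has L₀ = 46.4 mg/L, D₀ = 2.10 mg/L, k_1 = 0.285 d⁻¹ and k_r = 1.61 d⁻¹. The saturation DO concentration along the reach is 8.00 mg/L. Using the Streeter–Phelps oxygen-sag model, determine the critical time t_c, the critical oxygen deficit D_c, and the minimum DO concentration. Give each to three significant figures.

With k_r/k_1 = 5.649 and 1 − D₀(k_r−k_1)/(k_1 L₀) = 0.7896,
t_c = ln(5.649 × 0.7896) / (1.61 − 0.285) = ln(4.460) / 1.325 = 1.495/1.325 = 1.128 d.
D_c = (k_1/k_r) L₀ e^(−k_1 t_c) = (0.285/1.61) × 46.4 × e^(−0.285×1.128) = 0.1770 × 46.4 × 0.7250 = 5.955 mg/L.
Minimum DO = C_s − D_c = 8.00 − 5.955 = 2.045 mg/L.

t_c ≈ 1.13 d; D_c ≈ 5.95 mg/L; min DO ≈ 2.05 mg/L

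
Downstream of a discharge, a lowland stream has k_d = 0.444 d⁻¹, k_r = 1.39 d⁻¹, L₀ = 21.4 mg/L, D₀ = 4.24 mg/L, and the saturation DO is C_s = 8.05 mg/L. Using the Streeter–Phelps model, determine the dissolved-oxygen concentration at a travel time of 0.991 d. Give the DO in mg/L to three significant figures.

DO ≈ 3.05 mg/L

k_d L₀/(k_r−k_d) = 0.444×21.4/(1.39−0.444) = 9.502/0.9460 = 10.04 mg/L.
e^(−k_d t) = e^(−0.444×0.9910) = 0.6440; e^(−k_r t) = e^(−1.39×0.9910) = 0.2522.
D = 10.04 × (0.6440 − 0.2522) + 4.24 × 0.2522 = 3.935 + 1.069 = 5.005 mg/L.
DO = C_s − D = 8.05 − 5.005 = 3.045 mg/L.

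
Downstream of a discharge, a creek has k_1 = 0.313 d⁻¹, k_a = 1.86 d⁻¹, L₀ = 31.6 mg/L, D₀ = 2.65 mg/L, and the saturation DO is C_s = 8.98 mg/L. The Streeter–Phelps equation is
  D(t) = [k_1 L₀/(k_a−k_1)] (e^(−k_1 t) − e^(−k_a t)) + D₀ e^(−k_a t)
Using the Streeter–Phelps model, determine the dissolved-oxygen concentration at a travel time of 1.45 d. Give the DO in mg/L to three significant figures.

k_1 L₀/(k_a−k_1) = 0.313×31.6/(1.86−0.313) = 9.891/1.547 = 6.394 mg/L.
e^(−k_1 t) = e^(−0.313×1.450) = 0.6352; e^(−k_a t) = e^(−1.86×1.450) = 0.06741.
D = 6.394 × (0.6352 − 0.06741) + 2.65 × 0.06741 = 3.630 + 0.1786 = 3.809 mg/L.
DO = C_s − D = 8.98 − 3.809 = 5.171 mg/L.

DO ≈ 5.17 mg/L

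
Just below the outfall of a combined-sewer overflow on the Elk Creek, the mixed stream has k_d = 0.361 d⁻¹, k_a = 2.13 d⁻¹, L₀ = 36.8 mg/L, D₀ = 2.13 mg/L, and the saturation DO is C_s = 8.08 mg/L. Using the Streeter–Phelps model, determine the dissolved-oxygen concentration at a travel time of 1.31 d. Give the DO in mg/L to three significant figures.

k_d L₀/(k_a−k_d) = 0.361×36.8/(2.13−0.361) = 13.28/1.769 = 7.510 mg/L.
e^(−k_d t) = e^(−0.361×1.310) = 0.6232; e^(−k_a t) = e^(−2.13×1.310) = 0.06140.
D = 7.510 × (0.6232 − 0.06140) + 2.13 × 0.06140 = 4.219 + 0.1308 = 4.350 mg/L.
DO = C_s − D = 8.08 − 4.350 = 3.730 mg/L.

DO ≈ 3.73 mg/L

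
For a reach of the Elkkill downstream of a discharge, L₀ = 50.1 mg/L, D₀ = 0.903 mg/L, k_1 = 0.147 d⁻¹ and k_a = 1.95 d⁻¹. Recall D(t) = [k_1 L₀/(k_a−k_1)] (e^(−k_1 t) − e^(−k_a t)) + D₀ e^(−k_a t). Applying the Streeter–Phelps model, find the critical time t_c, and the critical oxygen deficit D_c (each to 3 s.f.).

t_c = [1/(k_a−k_1)] ln[(k_a/k_1)(1 − D₀(k_a−k_1)/(k_1 L₀))]
= [1/(1.95−0.147)] ln[(1.95/0.147)(1 − 0.903×1.803/(0.147×50.1))]
= (1/1.803) ln[13.27 × 0.7789] = 0.5546 × ln(10.33) = 0.5546 × 2.335 = 1.295 d.
D_c = (k_1/k_a) L₀ e^(−k_1 t_c) = (0.147/1.95) × 50.1 × e^(−0.147×1.295) = 0.07538 × 50.1 × 0.8266 = 3.122 mg/L.

t_c ≈ 1.30 d; D_c ≈ 3.12 mg/L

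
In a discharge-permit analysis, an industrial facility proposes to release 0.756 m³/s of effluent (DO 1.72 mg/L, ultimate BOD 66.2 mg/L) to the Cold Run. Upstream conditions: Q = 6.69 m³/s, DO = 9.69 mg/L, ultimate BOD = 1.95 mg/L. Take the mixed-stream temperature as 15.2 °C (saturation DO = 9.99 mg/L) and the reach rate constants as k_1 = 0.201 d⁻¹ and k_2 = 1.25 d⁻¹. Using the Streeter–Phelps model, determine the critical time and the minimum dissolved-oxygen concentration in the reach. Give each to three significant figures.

t_c ≈ 0.646 d; minimum DO ≈ 8.79 mg/L

Mixed DO = (6.69×9.69 + 0.756×1.72)/(6.69+0.756) = 66.13/7.446 = 8.881 mg/L.
Mixed L₀ = (6.69×1.95 + 0.756×66.2)/(7.446) = 63.09/7.446 = 8.473 mg/L.
Initial deficit D₀ = C_s − DO₀ = 9.99 − 8.881 = 1.109 mg/L.
t_c = (1/1.049) ln[(1.25/0.201)(1 − 1.109×1.049/(0.201×8.473))] = 0.9533 × ln(1.970) = 0.6465 d.
D_c = (0.201/1.25) × 8.473 × e^(−0.201×0.6465) = 0.1608 × 8.473 × 0.8781 = 1.196 mg/L.
Minimum DO = 9.99 − 1.196 = 8.794 mg/L.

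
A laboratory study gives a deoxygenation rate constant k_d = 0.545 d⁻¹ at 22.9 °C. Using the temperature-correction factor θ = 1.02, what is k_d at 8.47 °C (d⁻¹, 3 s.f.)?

k_d ≈ 0.410 d⁻¹

k_d(T₂) = k_d(T₁) · θ^(T₂−T₁) = 0.545 × 1.02^(8.47−22.9)
= 0.545 × 1.02^-14.4 = 0.545 × 0.7514 = 0.4095 d⁻¹.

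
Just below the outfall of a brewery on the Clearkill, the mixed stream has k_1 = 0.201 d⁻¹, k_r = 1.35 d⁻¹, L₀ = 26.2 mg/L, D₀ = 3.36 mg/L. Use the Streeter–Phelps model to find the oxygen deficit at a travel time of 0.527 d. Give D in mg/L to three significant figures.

D ≈ 3.52 mg/L

k_1 L₀/(k_r−k_1) = 0.201×26.2/(1.35−0.201) = 5.266/1.149 = 4.583 mg/L.
e^(−k_1 t) = e^(−0.201×0.5270) = 0.8995; e^(−k_r t) = e^(−1.35×0.5270) = 0.4909.
D = 4.583 × (0.8995 − 0.4909) + 3.36 × 0.4909 = 1.873 + 1.650 = 3.522 mg/L.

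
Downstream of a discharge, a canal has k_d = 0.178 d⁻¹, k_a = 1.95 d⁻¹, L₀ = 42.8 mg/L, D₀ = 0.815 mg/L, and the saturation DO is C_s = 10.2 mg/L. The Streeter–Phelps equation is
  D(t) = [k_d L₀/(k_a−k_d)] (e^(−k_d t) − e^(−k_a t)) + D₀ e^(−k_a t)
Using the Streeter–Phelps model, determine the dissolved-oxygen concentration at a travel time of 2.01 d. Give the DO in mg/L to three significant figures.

DO ≈ 7.26 mg/L

k_d L₀/(k_a−k_d) = 0.178×42.8/(1.95−0.178) = 7.618/1.772 = 4.299 mg/L.
e^(−k_d t) = e^(−0.178×2.010) = 0.6992; e^(−k_a t) = e^(−1.95×2.010) = 0.01985.
D = 4.299 × (0.6992 − 0.01985) + 0.815 × 0.01985 = 2.921 + 0.01618 = 2.937 mg/L.
DO = C_s − D = 10.2 − 2.937 = 7.263 mg/L.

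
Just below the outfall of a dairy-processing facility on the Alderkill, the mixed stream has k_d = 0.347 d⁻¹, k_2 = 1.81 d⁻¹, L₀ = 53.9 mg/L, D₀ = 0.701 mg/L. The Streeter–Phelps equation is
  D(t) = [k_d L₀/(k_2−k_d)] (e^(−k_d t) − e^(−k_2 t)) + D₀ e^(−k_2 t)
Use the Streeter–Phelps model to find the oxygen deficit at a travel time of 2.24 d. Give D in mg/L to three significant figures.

k_d L₀/(k_2−k_d) = 0.347×53.9/(1.81−0.347) = 18.70/1.463 = 12.78 mg/L.
e^(−k_d t) = e^(−0.347×2.240) = 0.4597; e^(−k_2 t) = e^(−1.81×2.240) = 0.01735.
D = 12.78 × (0.4597 − 0.01735) + 0.701 × 0.01735 = 5.655 + 0.01216 = 5.667 mg/L.

D ≈ 5.67 mg/L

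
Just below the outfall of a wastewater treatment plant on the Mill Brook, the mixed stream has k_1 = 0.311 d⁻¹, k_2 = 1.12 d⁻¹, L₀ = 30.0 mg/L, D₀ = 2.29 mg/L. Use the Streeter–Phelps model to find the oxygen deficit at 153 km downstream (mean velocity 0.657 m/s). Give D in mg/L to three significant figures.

Travel time t = x/v = 153 km / (0.657 m/s) = 153000 m / 0.657 m/s = 232900 s = 2.695 d.
k_1 L₀/(k_2−k_1) = 0.311×30.0/(1.12−0.311) = 9.330/0.8090 = 11.53 mg/L.
e^(−k_1 t) = e^(−0.311×2.695) = 0.4325; e^(−k_2 t) = e^(−1.12×2.695) = 0.04886.
D = 11.53 × (0.4325 − 0.04886) + 2.29 × 0.04886 = 4.424 + 0.1119 = 4.536 mg/L.

D ≈ 4.54 mg/L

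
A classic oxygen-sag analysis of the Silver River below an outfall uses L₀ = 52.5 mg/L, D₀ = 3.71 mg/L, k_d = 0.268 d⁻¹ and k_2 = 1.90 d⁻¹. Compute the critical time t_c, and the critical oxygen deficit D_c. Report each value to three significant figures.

t_c ≈ 0.855 d; D_c ≈ 5.89 mg/L

With k_2/k_d = 7.090 and 1 − D₀(k_2−k_d)/(k_d L₀) = 0.5697,
t_c = ln(7.090 × 0.5697) / (1.90 − 0.268) = ln(4.039) / 1.632 = 1.396/1.632 = 0.8553 d.
D_c = (k_d/k_2) L₀ e^(−k_d t_c) = (0.268/1.90) × 52.5 × e^(−0.268×0.8553) = 0.1411 × 52.5 × 0.7951 = 5.888 mg/L.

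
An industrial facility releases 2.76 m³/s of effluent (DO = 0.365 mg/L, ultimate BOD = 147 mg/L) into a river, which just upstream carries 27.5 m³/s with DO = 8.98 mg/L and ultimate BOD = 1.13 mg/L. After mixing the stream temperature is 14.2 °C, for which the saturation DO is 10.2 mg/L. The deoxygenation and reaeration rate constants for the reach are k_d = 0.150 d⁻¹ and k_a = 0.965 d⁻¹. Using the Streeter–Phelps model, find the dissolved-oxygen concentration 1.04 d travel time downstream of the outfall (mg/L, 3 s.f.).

DO ≈ 8.17 mg/L

Mixed DO = (27.5×8.98 + 2.76×0.365)/(27.5+2.76) = 248.0/30.26 = 8.194 mg/L.
Mixed L₀ = (27.5×1.13 + 2.76×147)/(30.26) = 436.8/30.26 = 14.43 mg/L.
Initial deficit D₀ = C_s − DO₀ = 10.2 − 8.194 = 2.006 mg/L.
D(1.04) = [0.150×14.43/(0.965−0.150)](e^(−0.150×1.04) − e^(−0.965×1.04)) + 2.006 e^(−0.965×1.04)
= 2.657 × (0.8556 − 0.3666) + 2.006 × 0.3666 = 2.034 mg/L.
DO = 10.2 − 2.034 = 8.166 mg/L.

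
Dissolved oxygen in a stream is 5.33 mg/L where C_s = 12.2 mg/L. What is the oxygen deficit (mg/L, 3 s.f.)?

D ≈ 6.87 mg/L

D = C_s − C = 12.2 − 5.33 = 6.87 mg/L.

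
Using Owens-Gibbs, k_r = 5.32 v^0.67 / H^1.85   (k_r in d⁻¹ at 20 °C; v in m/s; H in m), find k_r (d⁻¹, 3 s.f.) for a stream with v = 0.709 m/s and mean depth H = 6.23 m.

k_r = 5.32 × 0.709^0.67 / 6.23^1.85 = 5.32 × 0.7942 / 29.50 = 0.1432 d⁻¹.

k_r ≈ 0.143 d⁻¹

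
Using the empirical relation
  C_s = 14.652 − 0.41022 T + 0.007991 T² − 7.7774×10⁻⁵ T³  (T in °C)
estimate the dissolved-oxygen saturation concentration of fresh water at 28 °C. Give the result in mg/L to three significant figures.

C_s = 14.652 − 0.41022×28 + 0.007991×28² − 7.7774×10⁻⁵×28³ = 7.723 mg/L.

C_s ≈ 7.72 mg/L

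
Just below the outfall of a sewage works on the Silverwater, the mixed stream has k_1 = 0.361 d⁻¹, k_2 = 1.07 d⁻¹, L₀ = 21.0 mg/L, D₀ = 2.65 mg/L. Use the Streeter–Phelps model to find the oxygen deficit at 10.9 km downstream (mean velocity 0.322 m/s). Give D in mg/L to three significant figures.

Travel time t = x/v = 10.9 km / (0.322 m/s) = 10900 m / 0.322 m/s = 33850 s = 0.3918 d.
k_1 L₀/(k_2−k_1) = 0.361×21.0/(1.07−0.361) = 7.581/0.7090 = 10.69 mg/L.
e^(−k_1 t) = e^(−0.361×0.3918) = 0.8681; e^(−k_2 t) = e^(−1.07×0.3918) = 0.6576.
D = 10.69 × (0.8681 − 0.6576) + 2.65 × 0.6576 = 2.251 + 1.743 = 3.994 mg/L.

D ≈ 3.99 mg/L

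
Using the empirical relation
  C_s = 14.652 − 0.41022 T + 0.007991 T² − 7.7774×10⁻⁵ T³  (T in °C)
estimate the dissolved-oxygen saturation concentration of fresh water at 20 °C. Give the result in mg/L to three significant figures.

C_s ≈ 9.02 mg/L

C_s = 14.652 − 0.41022×20 + 0.007991×20² − 7.7774×10⁻⁵×20³ = 9.022 mg/L.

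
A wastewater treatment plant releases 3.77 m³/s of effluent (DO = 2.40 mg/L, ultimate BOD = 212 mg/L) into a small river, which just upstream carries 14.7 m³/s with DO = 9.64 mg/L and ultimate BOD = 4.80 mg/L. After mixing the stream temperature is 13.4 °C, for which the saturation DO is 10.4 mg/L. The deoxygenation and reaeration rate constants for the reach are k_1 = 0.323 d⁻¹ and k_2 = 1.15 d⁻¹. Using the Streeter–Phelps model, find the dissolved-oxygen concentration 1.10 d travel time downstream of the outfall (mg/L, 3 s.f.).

DO ≈ 2.07 mg/L

Mixed DO = (14.7×9.64 + 3.77×2.40)/(14.7+3.77) = 150.8/18.47 = 8.162 mg/L.
Mixed L₀ = (14.7×4.80 + 3.77×212)/(18.47) = 869.8/18.47 = 47.09 mg/L.
Initial deficit D₀ = C_s − DO₀ = 10.4 − 8.162 = 2.238 mg/L.
D(1.10) = [0.323×47.09/(1.15−0.323)](e^(−0.323×1.10) − e^(−1.15×1.10)) + 2.238 e^(−1.15×1.10)
= 18.39 × (0.7010 − 0.2822) + 2.238 × 0.2822 = 8.333 mg/L.
DO = 10.4 − 8.333 = 2.067 mg/L.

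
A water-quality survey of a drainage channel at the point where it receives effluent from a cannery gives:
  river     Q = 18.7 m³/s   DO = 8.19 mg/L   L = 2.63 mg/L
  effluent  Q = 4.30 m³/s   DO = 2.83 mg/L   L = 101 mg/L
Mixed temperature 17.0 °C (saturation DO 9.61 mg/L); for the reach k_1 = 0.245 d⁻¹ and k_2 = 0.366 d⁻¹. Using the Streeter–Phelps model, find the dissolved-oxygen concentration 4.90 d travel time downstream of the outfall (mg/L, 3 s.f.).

Mixed DO = (18.7×8.19 + 4.30×2.83)/(18.7+4.30) = 165.3/23.00 = 7.188 mg/L.
Mixed L₀ = (18.7×2.63 + 4.30×101)/(23.00) = 483.5/23.00 = 21.02 mg/L.
Initial deficit D₀ = C_s − DO₀ = 9.61 − 7.188 = 2.422 mg/L.
D(4.90) = [0.245×21.02/(0.366−0.245)](e^(−0.245×4.90) − e^(−0.366×4.90)) + 2.422 e^(−0.366×4.90)
= 42.56 × (0.3010 − 0.1664) + 2.422 × 0.1664 = 6.134 mg/L.
DO = 9.61 − 6.134 = 3.476 mg/L.

DO ≈ 3.48 mg/L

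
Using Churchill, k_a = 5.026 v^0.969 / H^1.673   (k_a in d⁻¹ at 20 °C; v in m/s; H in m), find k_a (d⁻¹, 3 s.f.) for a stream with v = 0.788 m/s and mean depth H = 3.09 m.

k_a ≈ 0.604 d⁻¹

k_a = 5.026 × 0.788^0.969 / 3.09^1.673 = 5.026 × 0.7938 / 6.602 = 0.6043 d⁻¹.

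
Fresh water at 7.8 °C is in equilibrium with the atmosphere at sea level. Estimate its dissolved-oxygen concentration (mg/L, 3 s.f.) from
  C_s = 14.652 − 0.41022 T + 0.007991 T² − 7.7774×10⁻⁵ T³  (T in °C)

C_s = 14.652 − 0.41022×7.8 + 0.007991×7.8² − 7.7774×10⁻⁵×7.8³ = 11.90 mg/L.

C_s ≈ 11.9 mg/L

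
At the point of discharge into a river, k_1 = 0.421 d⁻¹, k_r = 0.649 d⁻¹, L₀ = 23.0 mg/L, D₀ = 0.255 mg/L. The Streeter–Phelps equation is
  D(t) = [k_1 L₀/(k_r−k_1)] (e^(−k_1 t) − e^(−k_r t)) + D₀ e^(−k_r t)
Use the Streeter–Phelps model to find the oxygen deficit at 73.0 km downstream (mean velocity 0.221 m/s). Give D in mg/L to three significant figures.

Travel time t = x/v = 73.0 km / (0.221 m/s) = 73000 m / 0.221 m/s = 330300 s = 3.823 d.
k_1 L₀/(k_r−k_1) = 0.421×23.0/(0.649−0.421) = 9.683/0.2280 = 42.47 mg/L.
e^(−k_1 t) = e^(−0.421×3.823) = 0.2000; e^(−k_r t) = e^(−0.649×3.823) = 0.08364.
D = 42.47 × (0.2000 − 0.08364) + 0.255 × 0.08364 = 4.941 + 0.02133 = 4.962 mg/L.

D ≈ 4.96 mg/L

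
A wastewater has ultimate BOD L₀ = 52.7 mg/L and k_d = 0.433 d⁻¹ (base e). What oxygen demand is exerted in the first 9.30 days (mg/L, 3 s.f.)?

y_t = L₀(1 − e^(−k_d t)) = 52.7 × (1 − e^(−0.433×9.30))
= 52.7 × (1 − 0.01783) = 52.7 × 0.9822 = 51.76 mg/L.

y ≈ 51.8 mg/L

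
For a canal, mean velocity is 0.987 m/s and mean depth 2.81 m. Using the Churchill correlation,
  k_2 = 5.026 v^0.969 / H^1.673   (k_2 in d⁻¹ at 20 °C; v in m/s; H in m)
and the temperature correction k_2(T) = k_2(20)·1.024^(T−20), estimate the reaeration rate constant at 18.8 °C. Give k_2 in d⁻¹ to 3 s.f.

k_2(20) = 5.026 × 0.987^0.969 / 2.81^1.673 = 5.026 × 0.9874 / 5.632 = 0.8811 d⁻¹.
k_2(18.8) = 0.8811 × 1.024^(18.8−20) = 0.8811 × 0.9719 = 0.8564 d⁻¹.

k_2 ≈ 0.856 d⁻¹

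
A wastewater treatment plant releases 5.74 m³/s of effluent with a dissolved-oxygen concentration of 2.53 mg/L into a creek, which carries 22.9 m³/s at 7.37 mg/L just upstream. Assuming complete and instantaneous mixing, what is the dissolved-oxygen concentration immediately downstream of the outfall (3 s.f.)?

Flow-weighted mixing: C = (Q_r C_r + Q_w C_w)/(Q_r + Q_w)
= (22.9×7.37 + 5.74×2.53)/(22.9 + 5.74) = 183.3/28.64 = 6.400 mg/L.

6.40 mg/L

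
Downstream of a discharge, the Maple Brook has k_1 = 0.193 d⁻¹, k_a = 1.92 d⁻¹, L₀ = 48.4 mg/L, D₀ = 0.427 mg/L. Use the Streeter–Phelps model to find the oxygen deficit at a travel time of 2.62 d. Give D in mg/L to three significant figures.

k_1 L₀/(k_a−k_1) = 0.193×48.4/(1.92−0.193) = 9.341/1.727 = 5.409 mg/L.
e^(−k_1 t) = e^(−0.193×2.620) = 0.6031; e^(−k_a t) = e^(−1.92×2.620) = 0.006536.
D = 5.409 × (0.6031 − 0.006536) + 0.427 × 0.006536 = 3.227 + 0.002791 = 3.230 mg/L.

D ≈ 3.23 mg/L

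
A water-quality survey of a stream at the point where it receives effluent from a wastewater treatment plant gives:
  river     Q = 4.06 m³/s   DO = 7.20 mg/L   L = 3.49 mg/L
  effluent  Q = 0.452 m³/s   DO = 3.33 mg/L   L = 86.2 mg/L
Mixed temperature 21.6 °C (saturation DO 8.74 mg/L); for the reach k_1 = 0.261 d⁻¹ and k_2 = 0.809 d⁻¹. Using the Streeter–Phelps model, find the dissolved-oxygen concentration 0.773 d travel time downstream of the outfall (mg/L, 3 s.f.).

DO ≈ 6.13 mg/L

Mixed DO = (4.06×7.20 + 0.452×3.33)/(4.06+0.452) = 30.74/4.512 = 6.812 mg/L.
Mixed L₀ = (4.06×3.49 + 0.452×86.2)/(4.512) = 53.13/4.512 = 11.78 mg/L.
Initial deficit D₀ = C_s − DO₀ = 8.74 − 6.812 = 1.928 mg/L.
D(0.773) = [0.261×11.78/(0.809−0.261)](e^(−0.261×0.773) − e^(−0.809×0.773)) + 1.928 e^(−0.809×0.773)
= 5.608 × (0.8173 − 0.5351) + 1.928 × 0.5351 = 2.614 mg/L.
DO = 8.74 − 2.614 = 6.126 mg/L.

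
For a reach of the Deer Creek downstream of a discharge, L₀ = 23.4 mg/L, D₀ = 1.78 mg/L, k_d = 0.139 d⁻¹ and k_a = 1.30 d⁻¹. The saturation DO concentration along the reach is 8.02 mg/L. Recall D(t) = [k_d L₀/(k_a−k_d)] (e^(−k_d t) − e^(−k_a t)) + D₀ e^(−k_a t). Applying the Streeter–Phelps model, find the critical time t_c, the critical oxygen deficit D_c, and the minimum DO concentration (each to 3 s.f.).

t_c ≈ 1.06 d; D_c ≈ 2.16 mg/L; min DO ≈ 5.86 mg/L

t_c = [1/(k_a−k_d)] ln[(k_a/k_d)(1 − D₀(k_a−k_d)/(k_d L₀))]
= [1/(1.30−0.139)] ln[(1.30/0.139)(1 − 1.78×1.161/(0.139×23.4))]
= (1/1.161) ln[9.353 × 0.3646] = 0.8613 × ln(3.410) = 0.8613 × 1.227 = 1.057 d.
L(t_c) = L₀ e^(−k_d t_c) = 23.4 × 0.8634 = 20.20 mg/L, and at the critical point k_a D_c = k_d L, so D_c = (0.139/1.30) × 20.20 = 2.160 mg/L.
Minimum DO = C_s − D_c = 8.02 − 2.160 = 5.860 mg/L.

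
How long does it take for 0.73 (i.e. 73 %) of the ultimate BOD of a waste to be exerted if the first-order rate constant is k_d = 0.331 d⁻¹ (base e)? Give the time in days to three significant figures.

t ≈ 3.96 d

y/L₀ = 1 − e^(−k_d t) = 0.73 ⇒ e^(−k_d t) = 0.270
t = −ln(0.270) / 0.331 = 1.309 / 0.331 = 3.956 d.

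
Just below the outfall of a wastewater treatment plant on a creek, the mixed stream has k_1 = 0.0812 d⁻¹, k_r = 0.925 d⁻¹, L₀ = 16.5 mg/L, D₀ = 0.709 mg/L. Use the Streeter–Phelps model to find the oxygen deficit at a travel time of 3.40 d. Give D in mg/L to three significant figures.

D ≈ 1.17 mg/L

k_1 L₀/(k_r−k_1) = 0.0812×16.5/(0.925−0.0812) = 1.340/0.8438 = 1.588 mg/L.
e^(−k_1 t) = e^(−0.0812×3.400) = 0.7588; e^(−k_r t) = e^(−0.925×3.400) = 0.04307.
D = 1.588 × (0.7588 − 0.04307) + 0.709 × 0.04307 = 1.136 + 0.03053 = 1.167 mg/L.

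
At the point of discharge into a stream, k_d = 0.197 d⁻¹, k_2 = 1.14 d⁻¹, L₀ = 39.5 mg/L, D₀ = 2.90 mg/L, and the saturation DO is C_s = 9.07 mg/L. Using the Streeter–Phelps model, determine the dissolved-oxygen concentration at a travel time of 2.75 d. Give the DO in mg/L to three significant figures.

k_d L₀/(k_2−k_d) = 0.197×39.5/(1.14−0.197) = 7.782/0.9430 = 8.252 mg/L.
e^(−k_d t) = e^(−0.197×2.750) = 0.5817; e^(−k_2 t) = e^(−1.14×2.750) = 0.04350.
D = 8.252 × (0.5817 − 0.04350) + 2.90 × 0.04350 = 4.441 + 0.1261 = 4.568 mg/L.
DO = C_s − D = 9.07 − 4.568 = 4.502 mg/L.

DO ≈ 4.50 mg/L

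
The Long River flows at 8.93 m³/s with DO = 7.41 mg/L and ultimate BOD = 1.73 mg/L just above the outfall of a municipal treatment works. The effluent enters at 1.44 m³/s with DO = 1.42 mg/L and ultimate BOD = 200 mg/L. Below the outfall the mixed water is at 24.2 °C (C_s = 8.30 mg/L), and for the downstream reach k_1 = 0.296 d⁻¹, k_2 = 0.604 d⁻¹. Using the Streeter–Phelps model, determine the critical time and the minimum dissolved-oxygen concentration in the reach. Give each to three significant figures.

t_c ≈ 2.11 d; minimum DO ≈ 0.622 mg/L

Mixed DO = (8.93×7.41 + 1.44×1.42)/(8.93+1.44) = 68.22/10.37 = 6.578 mg/L.
Mixed L₀ = (8.93×1.73 + 1.44×200)/(10.37) = 303.4/10.37 = 29.26 mg/L.
Initial deficit D₀ = C_s − DO₀ = 8.30 − 6.578 = 1.722 mg/L.
t_c = (1/0.3080) ln[(0.604/0.296)(1 − 1.722×0.3080/(0.296×29.26))] = 3.247 × ln(1.916) = 2.111 d.
D_c = (0.296/0.604) × 29.26 × e^(−0.296×2.111) = 0.4901 × 29.26 × 0.5354 = 7.678 mg/L.
Minimum DO = 8.30 − 7.678 = 0.6219 mg/L.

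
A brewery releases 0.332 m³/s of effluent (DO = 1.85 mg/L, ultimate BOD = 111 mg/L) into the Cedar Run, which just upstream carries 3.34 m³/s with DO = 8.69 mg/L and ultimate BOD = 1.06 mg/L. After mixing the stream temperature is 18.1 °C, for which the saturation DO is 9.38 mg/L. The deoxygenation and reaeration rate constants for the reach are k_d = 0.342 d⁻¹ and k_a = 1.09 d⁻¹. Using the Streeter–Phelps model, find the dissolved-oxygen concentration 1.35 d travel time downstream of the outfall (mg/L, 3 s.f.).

DO ≈ 7.06 mg/L

Mixed DO = (3.34×8.69 + 0.332×1.85)/(3.34+0.332) = 29.64/3.672 = 8.072 mg/L.
Mixed L₀ = (3.34×1.06 + 0.332×111)/(3.672) = 40.39/3.672 = 11.00 mg/L.
Initial deficit D₀ = C_s − DO₀ = 9.38 − 8.072 = 1.308 mg/L.
D(1.35) = [0.342×11.00/(1.09−0.342)](e^(−0.342×1.35) − e^(−1.09×1.35)) + 1.308 e^(−1.09×1.35)
= 5.029 × (0.6302 − 0.2296) + 1.308 × 0.2296 = 2.315 mg/L.
DO = 9.38 − 2.315 = 7.065 mg/L.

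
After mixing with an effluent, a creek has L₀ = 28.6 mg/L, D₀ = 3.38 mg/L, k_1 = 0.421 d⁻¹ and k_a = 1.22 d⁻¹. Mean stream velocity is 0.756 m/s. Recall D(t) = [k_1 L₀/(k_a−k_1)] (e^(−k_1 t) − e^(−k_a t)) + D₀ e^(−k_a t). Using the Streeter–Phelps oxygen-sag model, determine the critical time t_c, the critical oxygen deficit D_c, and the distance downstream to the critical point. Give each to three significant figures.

t_c ≈ 1.01 d; D_c ≈ 6.44 mg/L; x_c ≈ 66.2 km

At the critical point dD/dt = 0, so k_1 L₀ e^(−k_1 t) = k_a D. Substituting D(t) from the Streeter–Phelps equation and solving for t gives
t_c = ln[(k_a/k_1)(1 − D₀(k_a−k_1)/(k_1 L₀))] / (k_a−k_1).
Here k_a−k_1 = 0.7990 d⁻¹ and 1 − D₀(k_a−k_1)/(k_1 L₀) = 1 − 3.38×0.7990/(0.421×28.6) = 0.7757, so
t_c = ln(2.898 × 0.7757) / 0.7990 = 0.8100 / 0.7990 = 1.014 d.
D_c = (k_1/k_a) L₀ e^(−k_1 t_c) = (0.421/1.22) × 28.6 × e^(−0.421×1.014) = 0.3451 × 28.6 × 0.6526 = 6.441 mg/L.
x_c = v t_c = 0.756 m/s × 1.014 d × 86400 s/d = 66220 m ≈ 66.2 km.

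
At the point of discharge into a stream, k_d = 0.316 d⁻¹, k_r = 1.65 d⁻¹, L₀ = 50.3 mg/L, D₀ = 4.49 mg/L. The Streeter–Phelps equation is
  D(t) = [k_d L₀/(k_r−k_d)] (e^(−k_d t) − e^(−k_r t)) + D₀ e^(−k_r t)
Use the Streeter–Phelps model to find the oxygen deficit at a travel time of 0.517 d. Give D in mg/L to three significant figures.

k_d L₀/(k_r−k_d) = 0.316×50.3/(1.65−0.316) = 15.89/1.334 = 11.92 mg/L.
e^(−k_d t) = e^(−0.316×0.5170) = 0.8493; e^(−k_r t) = e^(−1.65×0.5170) = 0.4261.
D = 11.92 × (0.8493 − 0.4261) + 4.49 × 0.4261 = 5.042 + 1.913 = 6.955 mg/L.

D ≈ 6.96 mg/L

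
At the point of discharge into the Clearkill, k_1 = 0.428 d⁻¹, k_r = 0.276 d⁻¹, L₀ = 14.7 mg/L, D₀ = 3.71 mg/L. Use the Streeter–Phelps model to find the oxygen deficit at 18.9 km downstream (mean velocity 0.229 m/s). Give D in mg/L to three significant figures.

D ≈ 7.15 mg/L

Travel time t = x/v = 18.9 km / (0.229 m/s) = 18900 m / 0.229 m/s = 82530 s = 0.9552 d.
k_1 L₀/(k_r−k_1) = 0.428×14.7/(0.276−0.428) = 6.292/-0.1520 = -41.39 mg/L.
e^(−k_1 t) = e^(−0.428×0.9552) = 0.6644; e^(−k_r t) = e^(−0.276×0.9552) = 0.7682.
D = -41.39 × (0.6644 − 0.7682) + 3.71 × 0.7682 = 4.298 + 2.850 = 7.148 mg/L.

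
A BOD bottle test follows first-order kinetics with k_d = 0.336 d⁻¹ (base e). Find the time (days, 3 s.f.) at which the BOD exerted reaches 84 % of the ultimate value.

t ≈ 5.45 d

y/L₀ = 1 − e^(−k_d t) = 0.84 ⇒ e^(−k_d t) = 0.160
t = −ln(0.160) / 0.336 = 1.833 / 0.336 = 5.454 d.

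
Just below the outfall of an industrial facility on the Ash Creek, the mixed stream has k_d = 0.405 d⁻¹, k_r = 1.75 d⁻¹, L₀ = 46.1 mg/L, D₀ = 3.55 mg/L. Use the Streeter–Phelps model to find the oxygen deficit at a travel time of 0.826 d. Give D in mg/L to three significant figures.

k_d L₀/(k_r−k_d) = 0.405×46.1/(1.75−0.405) = 18.67/1.345 = 13.88 mg/L.
e^(−k_d t) = e^(−0.405×0.8260) = 0.7157; e^(−k_r t) = e^(−1.75×0.8260) = 0.2356.
D = 13.88 × (0.7157 − 0.2356) + 3.55 × 0.2356 = 6.664 + 0.8365 = 7.500 mg/L.

D ≈ 7.50 mg/L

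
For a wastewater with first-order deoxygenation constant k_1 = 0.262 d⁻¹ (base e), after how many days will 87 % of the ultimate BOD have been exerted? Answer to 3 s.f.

y/L₀ = 1 − e^(−k_1 t) = 0.87 ⇒ e^(−k_1 t) = 0.130
t = −ln(0.130) / 0.262 = 2.040 / 0.262 = 7.787 d.

t ≈ 7.79 d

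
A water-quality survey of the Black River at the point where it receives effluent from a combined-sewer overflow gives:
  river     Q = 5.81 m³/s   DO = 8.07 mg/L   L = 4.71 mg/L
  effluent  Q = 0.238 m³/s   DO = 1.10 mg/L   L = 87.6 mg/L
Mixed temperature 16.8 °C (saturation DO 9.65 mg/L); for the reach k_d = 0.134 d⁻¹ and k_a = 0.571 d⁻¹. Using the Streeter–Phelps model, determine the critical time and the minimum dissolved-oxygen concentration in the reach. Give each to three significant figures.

Mixed DO = (5.81×8.07 + 0.238×1.10)/(5.81+0.238) = 47.15/6.048 = 7.796 mg/L.
Mixed L₀ = (5.81×4.71 + 0.238×87.6)/(6.048) = 48.21/6.048 = 7.972 mg/L.
Initial deficit D₀ = C_s − DO₀ = 9.65 − 7.796 = 1.854 mg/L.
t_c = (1/0.4370) ln[(0.571/0.134)(1 − 1.854×0.4370/(0.134×7.972))] = 2.288 × ln(1.029) = 0.06499 d.
D_c = (0.134/0.571) × 7.972 × e^(−0.134×0.06499) = 0.2347 × 7.972 × 0.9913 = 1.855 mg/L.
Minimum DO = 9.65 − 1.855 = 7.795 mg/L.

t_c ≈ 0.0650 d; minimum DO ≈ 7.80 mg/L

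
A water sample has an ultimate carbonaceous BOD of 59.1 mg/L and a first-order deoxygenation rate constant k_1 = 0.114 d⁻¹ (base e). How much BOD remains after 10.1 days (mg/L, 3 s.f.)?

L_t = L₀ e^(−k_1 t) = 59.1 × e^(−0.114×10.1) = 59.1 × 0.3162 = 18.69 mg/L.

L ≈ 18.7 mg/L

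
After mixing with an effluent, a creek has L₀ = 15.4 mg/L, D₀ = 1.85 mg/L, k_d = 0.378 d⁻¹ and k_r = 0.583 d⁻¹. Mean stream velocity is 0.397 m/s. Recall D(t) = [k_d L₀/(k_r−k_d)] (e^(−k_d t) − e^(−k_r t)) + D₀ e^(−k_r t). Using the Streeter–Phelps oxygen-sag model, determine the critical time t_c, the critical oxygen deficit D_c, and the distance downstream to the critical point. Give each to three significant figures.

t_c ≈ 1.78 d; D_c ≈ 5.09 mg/L; x_c ≈ 61.2 km

At the critical point dD/dt = 0, so k_d L₀ e^(−k_d t) = k_r D. Substituting D(t) from the Streeter–Phelps equation and solving for t gives
t_c = ln[(k_r/k_d)(1 − D₀(k_r−k_d)/(k_d L₀))] / (k_r−k_d).
Here k_r−k_d = 0.2050 d⁻¹ and 1 − D₀(k_r−k_d)/(k_d L₀) = 1 − 1.85×0.2050/(0.378×15.4) = 0.9349, so
t_c = ln(1.542 × 0.9349) / 0.2050 = 0.3659 / 0.2050 = 1.785 d.
L(t_c) = L₀ e^(−k_d t_c) = 15.4 × 0.5093 = 7.843 mg/L, and at the critical point k_r D_c = k_d L, so D_c = (0.378/0.583) × 7.843 = 5.085 mg/L.
x_c = v t_c = 0.397 m/s × 1.785 d × 86400 s/d = 61230 m ≈ 61.2 km.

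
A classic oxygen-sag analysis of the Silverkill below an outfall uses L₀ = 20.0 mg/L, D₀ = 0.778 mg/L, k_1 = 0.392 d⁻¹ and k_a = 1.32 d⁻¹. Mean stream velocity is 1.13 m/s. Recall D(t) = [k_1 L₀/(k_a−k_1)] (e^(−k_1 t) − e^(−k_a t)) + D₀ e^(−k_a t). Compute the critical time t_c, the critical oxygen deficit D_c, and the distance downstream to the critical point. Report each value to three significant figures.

t_c ≈ 1.20 d; D_c ≈ 3.70 mg/L; x_c ≈ 118 km

With k_a/k_1 = 3.367 and 1 − D₀(k_a−k_1)/(k_1 L₀) = 0.9079,
t_c = ln(3.367 × 0.9079) / (1.32 − 0.392) = ln(3.057) / 0.9280 = 1.118/0.9280 = 1.204 d.
L(t_c) = L₀ e^(−k_1 t_c) = 20.0 × 0.6237 = 12.47 mg/L, and at the critical point k_a D_c = k_1 L, so D_c = (0.392/1.32) × 12.47 = 3.705 mg/L.
x_c = v t_c = 1.13 m/s × 1.204 d × 86400 s/d = 117600 m ≈ 118 km.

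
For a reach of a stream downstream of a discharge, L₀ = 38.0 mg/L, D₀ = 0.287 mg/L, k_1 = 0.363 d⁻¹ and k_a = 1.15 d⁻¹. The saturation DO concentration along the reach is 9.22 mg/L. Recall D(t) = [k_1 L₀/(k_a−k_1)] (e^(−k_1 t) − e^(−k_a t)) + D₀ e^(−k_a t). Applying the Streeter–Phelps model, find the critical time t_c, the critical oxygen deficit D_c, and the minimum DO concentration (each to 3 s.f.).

With k_a/k_1 = 3.168 and 1 − D₀(k_a−k_1)/(k_1 L₀) = 0.9836,
t_c = ln(3.168 × 0.9836) / (1.15 − 0.363) = ln(3.116) / 0.7870 = 1.137/0.7870 = 1.444 d.
L(t_c) = L₀ e^(−k_1 t_c) = 38.0 × 0.5920 = 22.50 mg/L, and at the critical point k_a D_c = k_1 L, so D_c = (0.363/1.15) × 22.50 = 7.101 mg/L.
Minimum DO = C_s − D_c = 9.22 − 7.101 = 2.119 mg/L.

t_c ≈ 1.44 d; D_c ≈ 7.10 mg/L; min DO ≈ 2.12 mg/L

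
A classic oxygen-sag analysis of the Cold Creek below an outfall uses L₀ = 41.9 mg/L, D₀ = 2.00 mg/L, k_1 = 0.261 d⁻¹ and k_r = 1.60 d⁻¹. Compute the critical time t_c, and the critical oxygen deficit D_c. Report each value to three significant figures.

At the critical point dD/dt = 0, so k_1 L₀ e^(−k_1 t) = k_r D. Substituting D(t) from the Streeter–Phelps equation and solving for t gives
t_c = ln[(k_r/k_1)(1 − D₀(k_r−k_1)/(k_1 L₀))] / (k_r−k_1).
Here k_r−k_1 = 1.339 d⁻¹ and 1 − D₀(k_r−k_1)/(k_1 L₀) = 1 − 2.00×1.339/(0.261×41.9) = 0.7551, so
t_c = ln(6.130 × 0.7551) / 1.339 = 1.532 / 1.339 = 1.144 d.
L(t_c) = L₀ e^(−k_1 t_c) = 41.9 × 0.7418 = 31.08 mg/L, and at the critical point k_r D_c = k_1 L, so D_c = (0.261/1.60) × 31.08 = 5.070 mg/L.

t_c ≈ 1.14 d; D_c ≈ 5.07 mg/L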